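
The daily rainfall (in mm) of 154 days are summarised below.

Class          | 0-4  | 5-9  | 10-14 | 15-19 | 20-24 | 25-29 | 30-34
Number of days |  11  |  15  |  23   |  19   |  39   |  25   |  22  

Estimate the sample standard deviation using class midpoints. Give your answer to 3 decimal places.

Midpoints: 2, 7, 12, 17, 22, 27, 32
n = 154, Σfm = 2963, mean = 19.2403
Σfm² = 69211
Σf(m − x̄)² = Σfm² − (Σfm)²/n = 69211 − 2963²/154 = 12202.1104
Sample variance = 12202.1104 / 153 = 79.7524
Standard deviation = √79.7524 = 8.9304

8.930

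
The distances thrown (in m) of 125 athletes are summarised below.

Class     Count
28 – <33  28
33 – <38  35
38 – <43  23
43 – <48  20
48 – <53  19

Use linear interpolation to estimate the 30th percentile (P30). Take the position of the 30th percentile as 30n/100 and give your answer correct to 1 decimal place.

Cumulative frequencies: 28, 63, 86, 106, 125
n = 125; position = 30n/100 = 37.5.
This falls in the class 33 – <38: L = 33, F = 28, f = 35, h = 5.
30th percentile ≈ 33 + ((37.5 − 28) / 35) × 5 = 34.3571

34.4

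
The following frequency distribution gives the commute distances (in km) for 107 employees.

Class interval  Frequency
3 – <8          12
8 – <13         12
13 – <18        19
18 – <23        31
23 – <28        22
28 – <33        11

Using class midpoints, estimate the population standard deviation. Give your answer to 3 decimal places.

7.323

Midpoints: 5.5, 10.5, 15.5, 20.5, 25.5, 30.5
n = 107, Σfm = 2018.5, mean = 18.8645
Σfm² = 43816.75
Σf(m − x̄)² = Σfm² − (Σfm)²/n = 43816.75 − 2018.5²/107 = 5738.7850
Population variance = 5738.7850 / 107 = 53.6335
Standard deviation = √53.6335 = 7.3235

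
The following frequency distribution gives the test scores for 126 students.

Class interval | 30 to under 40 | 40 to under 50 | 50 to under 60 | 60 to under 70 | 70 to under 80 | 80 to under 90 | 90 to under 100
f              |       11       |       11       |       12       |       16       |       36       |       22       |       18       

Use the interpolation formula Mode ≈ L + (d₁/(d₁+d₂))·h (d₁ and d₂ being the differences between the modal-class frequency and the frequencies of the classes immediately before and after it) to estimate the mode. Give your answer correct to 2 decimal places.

75.88

Modal class: 70 to under 80 (highest frequency 36).
d₁ = 36 − 16 = 20, d₂ = 36 − 22 = 14
Mode ≈ 70 + (20/(20+14)) × 10 = 70 + 5.8824 = 75.8824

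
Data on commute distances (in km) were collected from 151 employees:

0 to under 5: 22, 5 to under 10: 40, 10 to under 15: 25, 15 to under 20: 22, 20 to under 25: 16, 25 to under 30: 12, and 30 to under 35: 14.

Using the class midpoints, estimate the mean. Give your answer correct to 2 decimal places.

14.55

Midpoints: 2.5, 7.5, 12.5, 17.5, 22.5, 27.5, 32.5
Σfm = 22×2.5 + 40×7.5 + 25×12.5 + 22×17.5 + 16×22.5 + 12×27.5 + 14×32.5 = 2197.5
n = Σf = 151
Mean = 2197.5 / 151 = 14.5530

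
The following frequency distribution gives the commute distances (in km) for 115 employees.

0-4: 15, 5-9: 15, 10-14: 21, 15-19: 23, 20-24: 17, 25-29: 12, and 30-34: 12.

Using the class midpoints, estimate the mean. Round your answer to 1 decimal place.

16.2

Midpoints: 2, 7, 12, 17, 22, 27, 32
Σfm = 15×2 + 15×7 + 21×12 + 23×17 + 17×22 + 12×27 + 12×32 = 1860
n = Σf = 115
Mean = 1860 / 115 = 16.1739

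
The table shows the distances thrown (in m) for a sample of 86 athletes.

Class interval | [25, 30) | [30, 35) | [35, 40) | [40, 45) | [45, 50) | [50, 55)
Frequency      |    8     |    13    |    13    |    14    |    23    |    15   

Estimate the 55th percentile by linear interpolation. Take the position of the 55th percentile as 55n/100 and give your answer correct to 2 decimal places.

Cumulative frequencies: 8, 21, 34, 48, 71, 86
n = 86; position = 55n/100 = 47.3.
This falls in the class [40, 45): L = 40, F = 34, f = 14, h = 5.
55th percentile ≈ 40 + ((47.3 − 34) / 14) × 5 = 44.7500

44.75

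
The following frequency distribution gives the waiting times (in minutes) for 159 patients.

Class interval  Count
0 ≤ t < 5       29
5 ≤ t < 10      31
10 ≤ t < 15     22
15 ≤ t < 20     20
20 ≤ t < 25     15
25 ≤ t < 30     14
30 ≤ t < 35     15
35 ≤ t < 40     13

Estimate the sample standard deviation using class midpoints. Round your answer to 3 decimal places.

Midpoints: 2.5, 7.5, 12.5, 17.5, 22.5, 27.5, 32.5, 37.5
n = 159, Σfm = 2627.5, mean = 16.5252
Σfm² = 63793.75
Σf(m − x̄)² = Σfm² − (Σfm)²/n = 63793.75 − 2627.5²/159 = 20373.8994
Sample variance = 20373.8994 / 158 = 128.9487
Standard deviation = √128.9487 = 11.3556

11.356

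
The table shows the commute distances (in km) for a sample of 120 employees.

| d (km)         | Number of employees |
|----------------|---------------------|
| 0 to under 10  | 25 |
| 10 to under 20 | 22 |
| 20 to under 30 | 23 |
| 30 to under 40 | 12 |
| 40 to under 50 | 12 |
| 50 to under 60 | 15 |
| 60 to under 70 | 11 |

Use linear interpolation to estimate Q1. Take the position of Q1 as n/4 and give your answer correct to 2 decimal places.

Cumulative frequencies: 25, 47, 70, 82, 94, 109, 120
n = 120; position = n/4 = 30.
This falls in the class 10 to under 20: L = 10, F = 25, f = 22, h = 10.
Lower quartile ≈ 10 + ((30 − 25) / 22) × 10 = 12.2727

12.27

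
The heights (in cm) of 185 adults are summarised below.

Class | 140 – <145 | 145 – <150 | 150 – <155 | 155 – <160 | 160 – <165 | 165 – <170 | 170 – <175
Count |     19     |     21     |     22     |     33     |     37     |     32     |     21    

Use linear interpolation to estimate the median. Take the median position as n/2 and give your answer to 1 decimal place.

159.6

Cumulative frequencies: 19, 40, 62, 95, 132, 164, 185
n = 185; position = n/2 = 92.5.
This falls in the class 155 – <160: L = 155, F = 62, f = 33, h = 5.
Median ≈ 155 + ((92.5 − 62) / 33) × 5 = 159.6212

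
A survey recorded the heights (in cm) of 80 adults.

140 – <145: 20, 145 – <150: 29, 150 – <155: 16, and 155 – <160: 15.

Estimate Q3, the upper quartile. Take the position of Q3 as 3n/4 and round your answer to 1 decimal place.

Cumulative frequencies: 20, 49, 65, 80
n = 80; position = 3n/4 = 60.
This falls in the class 150 – <155: L = 150, F = 49, f = 16, h = 5.
Upper quartile ≈ 150 + ((60 − 49) / 16) × 5 = 153.4375

153.4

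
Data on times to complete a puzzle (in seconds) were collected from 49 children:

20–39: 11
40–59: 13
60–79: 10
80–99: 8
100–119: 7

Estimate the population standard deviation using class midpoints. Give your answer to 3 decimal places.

Midpoints: 29.5, 49.5, 69.5, 89.5, 109.5
n = 49, Σfm = 3145.5, mean = 64.1939
Σfm² = 237742.25
Σf(m − x̄)² = Σfm² − (Σfm)²/n = 237742.25 − 3145.5²/49 = 35820.4082
Population variance = 35820.4082 / 49 = 731.0287
Standard deviation = √731.0287 = 27.0375

27.038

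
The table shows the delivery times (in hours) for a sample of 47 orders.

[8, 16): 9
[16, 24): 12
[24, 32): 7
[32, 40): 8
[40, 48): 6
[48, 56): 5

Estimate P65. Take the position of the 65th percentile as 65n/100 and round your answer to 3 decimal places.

34.550

Cumulative frequencies: 9, 21, 28, 36, 42, 47
n = 47; position = 65n/100 = 30.55.
This falls in the class [32, 40): L = 32, F = 28, f = 8, h = 8.
65th percentile ≈ 32 + ((30.55 − 28) / 8) × 8 = 34.5500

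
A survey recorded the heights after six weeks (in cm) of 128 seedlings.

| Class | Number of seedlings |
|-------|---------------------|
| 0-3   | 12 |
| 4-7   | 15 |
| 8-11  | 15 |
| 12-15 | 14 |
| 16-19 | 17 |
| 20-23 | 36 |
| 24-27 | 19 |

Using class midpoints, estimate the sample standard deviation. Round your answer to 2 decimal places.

Midpoints: 1.5, 5.5, 9.5, 13.5, 17.5, 21.5, 25.5
n = 128, Σfm = 1988, mean = 15.5312
Σfm² = 38588
Σf(m − x̄)² = Σfm² − (Σfm)²/n = 38588 − 1988²/128 = 7711.8750
Sample variance = 7711.8750 / 127 = 60.7234
Standard deviation = √60.7234 = 7.7925

7.79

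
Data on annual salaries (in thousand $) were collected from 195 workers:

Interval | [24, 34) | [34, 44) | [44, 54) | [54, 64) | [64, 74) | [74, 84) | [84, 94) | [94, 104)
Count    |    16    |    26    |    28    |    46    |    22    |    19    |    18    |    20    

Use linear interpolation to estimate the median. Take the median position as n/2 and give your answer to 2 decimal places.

59.98

Cumulative frequencies: 16, 42, 70, 116, 138, 157, 175, 195
n = 195; position = n/2 = 97.5.
This falls in the class [54, 64): L = 54, F = 70, f = 46, h = 10.
Median ≈ 54 + ((97.5 − 70) / 46) × 10 = 59.9783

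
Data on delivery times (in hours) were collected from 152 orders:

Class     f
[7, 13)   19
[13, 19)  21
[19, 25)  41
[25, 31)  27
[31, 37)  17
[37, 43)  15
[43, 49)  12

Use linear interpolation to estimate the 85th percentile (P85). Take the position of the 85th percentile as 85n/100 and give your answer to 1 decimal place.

38.7

Cumulative frequencies: 19, 40, 81, 108, 125, 140, 152
n = 152; position = 85n/100 = 129.2.
This falls in the class [37, 43): L = 37, F = 125, f = 15, h = 6.
85th percentile ≈ 37 + ((129.2 − 125) / 15) × 6 = 38.6800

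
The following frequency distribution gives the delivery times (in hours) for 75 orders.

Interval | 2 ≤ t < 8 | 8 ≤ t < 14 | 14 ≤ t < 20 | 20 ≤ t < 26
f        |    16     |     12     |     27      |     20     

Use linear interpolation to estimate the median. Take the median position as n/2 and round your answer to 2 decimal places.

Cumulative frequencies: 16, 28, 55, 75
n = 75; position = n/2 = 37.5.
This falls in the class 14 ≤ t < 20: L = 14, F = 28, f = 27, h = 6.
Median ≈ 14 + ((37.5 − 28) / 27) × 6 = 16.1111

16.11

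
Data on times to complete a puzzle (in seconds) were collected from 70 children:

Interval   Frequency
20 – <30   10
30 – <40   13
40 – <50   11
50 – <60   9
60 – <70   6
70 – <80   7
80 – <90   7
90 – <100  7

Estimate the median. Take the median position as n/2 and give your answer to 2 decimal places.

Cumulative frequencies: 10, 23, 34, 43, 49, 56, 63, 70
n = 70; position = n/2 = 35.
This falls in the class 50 – <60: L = 50, F = 34, f = 9, h = 10.
Median ≈ 50 + ((35 − 34) / 9) × 10 = 51.1111

51.11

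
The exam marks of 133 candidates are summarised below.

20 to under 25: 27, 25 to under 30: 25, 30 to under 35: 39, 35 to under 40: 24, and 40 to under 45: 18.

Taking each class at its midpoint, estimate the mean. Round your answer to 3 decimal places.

Midpoints: 22.5, 27.5, 32.5, 37.5, 42.5
Σfm = 27×22.5 + 25×27.5 + 39×32.5 + 24×37.5 + 18×42.5 = 4227.5
n = Σf = 133
Mean = 4227.5 / 133 = 31.7857

31.786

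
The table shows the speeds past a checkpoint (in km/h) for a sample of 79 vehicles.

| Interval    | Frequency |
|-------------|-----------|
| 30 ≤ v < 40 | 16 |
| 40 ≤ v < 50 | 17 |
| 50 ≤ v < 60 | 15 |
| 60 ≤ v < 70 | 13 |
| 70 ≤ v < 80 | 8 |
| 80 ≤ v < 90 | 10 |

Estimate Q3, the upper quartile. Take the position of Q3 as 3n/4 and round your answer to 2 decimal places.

Cumulative frequencies: 16, 33, 48, 61, 69, 79
n = 79; position = 3n/4 = 59.25.
This falls in the class 60 ≤ v < 70: L = 60, F = 48, f = 13, h = 10.
Upper quartile ≈ 60 + ((59.25 − 48) / 13) × 10 = 68.6538

68.65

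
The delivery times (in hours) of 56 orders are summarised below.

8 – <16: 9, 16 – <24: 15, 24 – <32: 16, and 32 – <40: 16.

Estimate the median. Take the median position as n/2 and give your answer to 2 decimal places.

Cumulative frequencies: 9, 24, 40, 56
n = 56; position = n/2 = 28.
This falls in the class 24 – <32: L = 24, F = 24, f = 16, h = 8.
Median ≈ 24 + ((28 − 24) / 16) × 8 = 26.0000

26.00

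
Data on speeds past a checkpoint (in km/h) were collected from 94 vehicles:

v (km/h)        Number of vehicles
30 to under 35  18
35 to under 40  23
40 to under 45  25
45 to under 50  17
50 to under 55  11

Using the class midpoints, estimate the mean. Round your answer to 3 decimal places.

41.436

Midpoints: 32.5, 37.5, 42.5, 47.5, 52.5
Σfm = 18×32.5 + 23×37.5 + 25×42.5 + 17×47.5 + 11×52.5 = 3895
n = Σf = 94
Mean = 3895 / 94 = 41.4362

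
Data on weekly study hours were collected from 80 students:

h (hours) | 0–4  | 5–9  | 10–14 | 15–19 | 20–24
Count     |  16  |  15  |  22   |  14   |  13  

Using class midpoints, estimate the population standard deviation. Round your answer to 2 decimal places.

6.72

Midpoints: 2, 7, 12, 17, 22
n = 80, Σfm = 925, mean = 11.5625
Σfm² = 14305
Σf(m − x̄)² = Σfm² − (Σfm)²/n = 14305 − 925²/80 = 3609.6875
Population variance = 3609.6875 / 80 = 45.1211
Standard deviation = √45.1211 = 6.7172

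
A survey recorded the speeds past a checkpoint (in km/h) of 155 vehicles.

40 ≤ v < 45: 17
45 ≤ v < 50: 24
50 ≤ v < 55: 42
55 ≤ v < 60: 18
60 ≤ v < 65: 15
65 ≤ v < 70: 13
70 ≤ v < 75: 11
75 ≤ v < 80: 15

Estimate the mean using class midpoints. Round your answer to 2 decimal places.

Midpoints: 42.5, 47.5, 52.5, 57.5, 62.5, 67.5, 72.5, 77.5
Σfm = 17×42.5 + 24×47.5 + 42×52.5 + 18×57.5 + 15×62.5 + 13×67.5 + 11×72.5 + 15×77.5 = 8877.5
n = Σf = 155
Mean = 8877.5 / 155 = 57.2742

57.27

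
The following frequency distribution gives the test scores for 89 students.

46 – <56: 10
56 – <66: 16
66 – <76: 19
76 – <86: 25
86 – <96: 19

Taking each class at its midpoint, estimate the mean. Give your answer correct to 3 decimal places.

Midpoints: 51, 61, 71, 81, 91
Σfm = 10×51 + 16×61 + 19×71 + 25×81 + 19×91 = 6589
n = Σf = 89
Mean = 6589 / 89 = 74.0337

74.034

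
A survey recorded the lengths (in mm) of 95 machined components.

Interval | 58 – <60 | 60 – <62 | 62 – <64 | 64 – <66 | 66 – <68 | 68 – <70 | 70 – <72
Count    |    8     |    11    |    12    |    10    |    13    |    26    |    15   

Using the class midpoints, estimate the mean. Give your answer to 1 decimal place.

Midpoints: 59, 61, 63, 65, 67, 69, 71
Σfm = 8×59 + 11×61 + 12×63 + 10×65 + 13×67 + 26×69 + 15×71 = 6279
n = Σf = 95
Mean = 6279 / 95 = 66.0947

66.1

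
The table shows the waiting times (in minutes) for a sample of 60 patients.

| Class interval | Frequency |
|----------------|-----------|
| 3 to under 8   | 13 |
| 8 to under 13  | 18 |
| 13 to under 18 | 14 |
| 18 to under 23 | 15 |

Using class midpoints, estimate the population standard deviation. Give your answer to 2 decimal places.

Midpoints: 5.5, 10.5, 15.5, 20.5
n = 60, Σfm = 785, mean = 13.0833
Σfm² = 12045
Σf(m − x̄)² = Σfm² − (Σfm)²/n = 12045 − 785²/60 = 1774.5833
Population variance = 1774.5833 / 60 = 29.5764
Standard deviation = √29.5764 = 5.4384

5.44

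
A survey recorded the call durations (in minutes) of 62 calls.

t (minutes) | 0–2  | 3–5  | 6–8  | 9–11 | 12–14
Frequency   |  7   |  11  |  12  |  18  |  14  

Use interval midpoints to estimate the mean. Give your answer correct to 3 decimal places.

8.016

Midpoints: 1, 4, 7, 10, 13
Σfm = 7×1 + 11×4 + 12×7 + 18×10 + 14×13 = 497
n = Σf = 62
Mean = 497 / 62 = 8.0161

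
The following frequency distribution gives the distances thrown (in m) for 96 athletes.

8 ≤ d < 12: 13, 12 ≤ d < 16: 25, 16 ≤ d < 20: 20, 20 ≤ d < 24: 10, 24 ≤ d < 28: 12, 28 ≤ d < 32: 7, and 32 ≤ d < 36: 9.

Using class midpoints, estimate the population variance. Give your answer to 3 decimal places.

Midpoints: 10, 14, 18, 22, 26, 30, 34
n = 96, Σfm = 1888, mean = 19.6667
Σfm² = 42336
Σf(m − x̄)² = Σfm² − (Σfm)²/n = 42336 − 1888²/96 = 5205.3333
Population variance = 5205.3333 / 96 = 54.2222

54.222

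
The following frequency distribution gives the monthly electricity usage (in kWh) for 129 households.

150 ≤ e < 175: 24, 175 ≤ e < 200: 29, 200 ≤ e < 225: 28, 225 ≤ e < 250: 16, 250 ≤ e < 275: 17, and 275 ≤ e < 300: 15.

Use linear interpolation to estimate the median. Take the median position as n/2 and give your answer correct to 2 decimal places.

210.27

Cumulative frequencies: 24, 53, 81, 97, 114, 129
n = 129; position = n/2 = 64.5.
This falls in the class 200 ≤ e < 225: L = 200, F = 53, f = 28, h = 25.
Median ≈ 200 + ((64.5 − 53) / 28) × 25 = 210.2679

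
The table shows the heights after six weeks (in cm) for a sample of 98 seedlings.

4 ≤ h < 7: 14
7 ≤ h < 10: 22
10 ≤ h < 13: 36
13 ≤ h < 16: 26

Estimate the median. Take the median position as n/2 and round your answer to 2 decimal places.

Cumulative frequencies: 14, 36, 72, 98
n = 98; position = n/2 = 49.
This falls in the class 10 ≤ h < 13: L = 10, F = 36, f = 36, h = 3.
Median ≈ 10 + ((49 − 36) / 36) × 3 = 11.0833

11.08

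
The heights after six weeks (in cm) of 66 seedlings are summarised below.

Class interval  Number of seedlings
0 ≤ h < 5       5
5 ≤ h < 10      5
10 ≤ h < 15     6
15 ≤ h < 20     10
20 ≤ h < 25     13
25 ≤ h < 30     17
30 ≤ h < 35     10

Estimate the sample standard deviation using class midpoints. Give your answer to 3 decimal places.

8.986

Midpoints: 2.5, 7.5, 12.5, 17.5, 22.5, 27.5, 32.5
n = 66, Σfm = 1385, mean = 20.9848
Σfm² = 34312.5
Σf(m − x̄)² = Σfm² − (Σfm)²/n = 34312.5 − 1385²/66 = 5248.4848
Sample variance = 5248.4848 / 65 = 80.7459
Standard deviation = √80.7459 = 8.9859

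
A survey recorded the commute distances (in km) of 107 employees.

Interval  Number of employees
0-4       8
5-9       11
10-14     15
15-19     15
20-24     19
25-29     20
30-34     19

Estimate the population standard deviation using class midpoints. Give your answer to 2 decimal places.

9.33

Midpoints: 2, 7, 12, 17, 22, 27, 32
n = 107, Σfm = 2094, mean = 19.5701
Σfm² = 50298
Σf(m − x̄)² = Σfm² − (Σfm)²/n = 50298 − 2094²/107 = 9318.2243
Population variance = 9318.2243 / 107 = 87.0862
Standard deviation = √87.0862 = 9.3320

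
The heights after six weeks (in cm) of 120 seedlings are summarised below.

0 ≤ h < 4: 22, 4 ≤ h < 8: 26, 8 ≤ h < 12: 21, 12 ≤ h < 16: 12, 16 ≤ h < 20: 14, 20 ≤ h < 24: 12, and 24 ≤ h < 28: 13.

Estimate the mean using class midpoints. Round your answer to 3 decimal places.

11.933

Midpoints: 2, 6, 10, 14, 18, 22, 26
Σfm = 22×2 + 26×6 + 21×10 + 12×14 + 14×18 + 12×22 + 13×26 = 1432
n = Σf = 120
Mean = 1432 / 120 = 11.9333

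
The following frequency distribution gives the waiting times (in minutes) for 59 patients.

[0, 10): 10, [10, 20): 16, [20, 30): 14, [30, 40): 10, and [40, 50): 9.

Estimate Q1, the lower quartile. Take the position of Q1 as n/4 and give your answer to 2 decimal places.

Cumulative frequencies: 10, 26, 40, 50, 59
n = 59; position = n/4 = 14.75.
This falls in the class [10, 20): L = 10, F = 10, f = 16, h = 10.
Lower quartile ≈ 10 + ((14.75 − 10) / 16) × 10 = 12.9688

12.97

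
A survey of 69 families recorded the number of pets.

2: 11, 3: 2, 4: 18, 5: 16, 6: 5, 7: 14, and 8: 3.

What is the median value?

Cumulative frequencies: 11, 13, 31, 47, 52, 66, 69
n = 69, so the median is the value in position (n+1)/2 = 35.
Position 35 falls at value 5.

5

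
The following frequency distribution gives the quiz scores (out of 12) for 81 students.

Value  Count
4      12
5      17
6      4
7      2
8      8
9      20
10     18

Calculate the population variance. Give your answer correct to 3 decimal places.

5.189

Values: 4, 5, 6, 7, 8, 9, 10
n = 81, Σfx = 595, mean = 7.3457
Σfx² = 4791
Σf(x − x̄)² = Σfx² − (Σfx)²/n = 4791 − 595²/81 = 420.3210
Population variance = 420.3210 / 81 = 5.1891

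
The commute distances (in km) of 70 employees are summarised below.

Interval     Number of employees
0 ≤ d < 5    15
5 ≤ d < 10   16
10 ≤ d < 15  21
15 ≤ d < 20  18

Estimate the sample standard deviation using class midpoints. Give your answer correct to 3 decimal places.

5.477

Midpoints: 2.5, 7.5, 12.5, 17.5
n = 70, Σfm = 735, mean = 10.5000
Σfm² = 9787.5
Σf(m − x̄)² = Σfm² − (Σfm)²/n = 9787.5 − 735²/70 = 2070.0000
Sample variance = 2070.0000 / 69 = 30.0000
Standard deviation = √30.0000 = 5.4772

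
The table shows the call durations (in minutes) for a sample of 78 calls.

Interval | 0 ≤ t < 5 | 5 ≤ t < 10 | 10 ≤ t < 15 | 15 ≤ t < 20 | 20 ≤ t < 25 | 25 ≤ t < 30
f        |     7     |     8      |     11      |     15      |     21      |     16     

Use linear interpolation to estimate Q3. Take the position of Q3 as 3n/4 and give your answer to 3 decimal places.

24.167

Cumulative frequencies: 7, 15, 26, 41, 62, 78
n = 78; position = 3n/4 = 58.5.
This falls in the class 20 ≤ t < 25: L = 20, F = 41, f = 21, h = 5.
Upper quartile ≈ 20 + ((58.5 − 41) / 21) × 5 = 24.1667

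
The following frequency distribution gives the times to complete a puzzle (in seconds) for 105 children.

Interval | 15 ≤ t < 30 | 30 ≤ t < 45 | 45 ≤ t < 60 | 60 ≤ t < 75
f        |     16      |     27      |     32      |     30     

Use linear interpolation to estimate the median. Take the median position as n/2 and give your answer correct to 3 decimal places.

49.453

Cumulative frequencies: 16, 43, 75, 105
n = 105; position = n/2 = 52.5.
This falls in the class 45 ≤ t < 60: L = 45, F = 43, f = 32, h = 15.
Median ≈ 45 + ((52.5 − 43) / 32) × 15 = 49.4531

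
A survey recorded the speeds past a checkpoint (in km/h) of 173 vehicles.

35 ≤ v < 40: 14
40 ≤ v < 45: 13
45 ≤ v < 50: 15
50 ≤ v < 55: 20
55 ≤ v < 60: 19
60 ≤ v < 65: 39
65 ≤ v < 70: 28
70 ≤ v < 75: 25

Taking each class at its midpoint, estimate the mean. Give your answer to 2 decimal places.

58.22

Midpoints: 37.5, 42.5, 47.5, 52.5, 57.5, 62.5, 67.5, 72.5
Σfm = 14×37.5 + 13×42.5 + 15×47.5 + 20×52.5 + 19×57.5 + 39×62.5 + 28×67.5 + 25×72.5 = 10072.5
n = Σf = 173
Mean = 10072.5 / 173 = 58.2225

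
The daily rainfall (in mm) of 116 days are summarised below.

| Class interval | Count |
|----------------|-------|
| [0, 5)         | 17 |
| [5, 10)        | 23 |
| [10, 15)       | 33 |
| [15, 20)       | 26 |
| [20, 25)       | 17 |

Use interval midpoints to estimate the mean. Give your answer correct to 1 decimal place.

Midpoints: 2.5, 7.5, 12.5, 17.5, 22.5
Σfm = 17×2.5 + 23×7.5 + 33×12.5 + 26×17.5 + 17×22.5 = 1465
n = Σf = 116
Mean = 1465 / 116 = 12.6293

12.6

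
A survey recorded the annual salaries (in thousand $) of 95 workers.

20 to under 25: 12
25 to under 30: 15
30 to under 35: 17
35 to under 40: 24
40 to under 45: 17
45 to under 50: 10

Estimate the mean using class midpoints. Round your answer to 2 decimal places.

35.08

Midpoints: 22.5, 27.5, 32.5, 37.5, 42.5, 47.5
Σfm = 12×22.5 + 15×27.5 + 17×32.5 + 24×37.5 + 17×42.5 + 10×47.5 = 3332.5
n = Σf = 95
Mean = 3332.5 / 95 = 35.0789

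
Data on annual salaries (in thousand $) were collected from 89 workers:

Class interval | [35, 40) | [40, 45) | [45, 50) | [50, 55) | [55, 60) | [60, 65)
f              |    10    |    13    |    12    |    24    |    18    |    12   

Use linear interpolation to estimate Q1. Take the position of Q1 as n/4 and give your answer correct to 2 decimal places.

Cumulative frequencies: 10, 23, 35, 59, 77, 89
n = 89; position = n/4 = 22.25.
This falls in the class [40, 45): L = 40, F = 10, f = 13, h = 5.
Lower quartile ≈ 40 + ((22.25 − 10) / 13) × 5 = 44.7115

44.71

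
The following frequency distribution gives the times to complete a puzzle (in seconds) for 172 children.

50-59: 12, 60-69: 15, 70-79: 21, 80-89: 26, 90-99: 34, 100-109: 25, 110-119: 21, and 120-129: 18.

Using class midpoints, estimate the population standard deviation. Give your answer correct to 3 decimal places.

Midpoints: 54.5, 64.5, 74.5, 84.5, 94.5, 104.5, 114.5, 124.5
n = 172, Σfm = 15854, mean = 92.1744
Σfm² = 1531203
Σf(m − x̄)² = Σfm² − (Σfm)²/n = 1531203 − 15854²/172 = 69869.7674
Population variance = 69869.7674 / 172 = 406.2196
Standard deviation = √406.2196 = 20.1549

20.155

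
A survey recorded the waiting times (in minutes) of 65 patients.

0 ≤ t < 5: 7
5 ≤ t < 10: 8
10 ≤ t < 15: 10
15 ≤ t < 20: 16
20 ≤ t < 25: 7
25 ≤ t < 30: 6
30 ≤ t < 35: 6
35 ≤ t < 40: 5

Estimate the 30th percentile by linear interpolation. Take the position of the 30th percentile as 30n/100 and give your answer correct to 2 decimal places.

Cumulative frequencies: 7, 15, 25, 41, 48, 54, 60, 65
n = 65; position = 30n/100 = 19.5.
This falls in the class 10 ≤ t < 15: L = 10, F = 15, f = 10, h = 5.
30th percentile ≈ 10 + ((19.5 − 15) / 10) × 5 = 12.2500

12.25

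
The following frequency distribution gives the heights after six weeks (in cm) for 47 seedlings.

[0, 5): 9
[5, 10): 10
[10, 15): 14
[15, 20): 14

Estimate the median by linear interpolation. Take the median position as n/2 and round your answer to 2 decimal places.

11.61

Cumulative frequencies: 9, 19, 33, 47
n = 47; position = n/2 = 23.5.
This falls in the class [10, 15): L = 10, F = 19, f = 14, h = 5.
Median ≈ 10 + ((23.5 − 19) / 14) × 5 = 11.6071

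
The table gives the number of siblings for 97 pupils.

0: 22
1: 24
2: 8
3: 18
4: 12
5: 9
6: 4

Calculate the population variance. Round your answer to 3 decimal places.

3.299

Values: 0, 1, 2, 3, 4, 5, 6
n = 97, Σfx = 211, mean = 2.1753
Σfx² = 779
Σf(x − x̄)² = Σfx² − (Σfx)²/n = 779 − 211²/97 = 320.0206
Population variance = 320.0206 / 97 = 3.2992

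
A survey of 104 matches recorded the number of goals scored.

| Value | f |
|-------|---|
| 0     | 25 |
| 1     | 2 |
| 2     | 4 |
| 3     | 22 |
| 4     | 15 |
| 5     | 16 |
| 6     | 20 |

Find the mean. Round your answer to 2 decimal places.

Values: 0, 1, 2, 3, 4, 5, 6
Σfx = 25×0 + 2×1 + 4×2 + 22×3 + 15×4 + 16×5 + 20×6 = 336
n = Σf = 104
Mean = 336 / 104 = 3.2308

3.23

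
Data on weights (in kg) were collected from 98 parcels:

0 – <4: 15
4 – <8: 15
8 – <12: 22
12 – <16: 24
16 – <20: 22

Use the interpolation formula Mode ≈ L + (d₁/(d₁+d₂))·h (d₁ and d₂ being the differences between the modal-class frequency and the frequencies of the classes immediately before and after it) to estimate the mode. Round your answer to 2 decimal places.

Modal class: 12 – <16 (highest frequency 24).
d₁ = 24 − 22 = 2, d₂ = 24 − 22 = 2
Mode ≈ 12 + (2/(2+2)) × 4 = 12 + 2.0000 = 14.0000

14.00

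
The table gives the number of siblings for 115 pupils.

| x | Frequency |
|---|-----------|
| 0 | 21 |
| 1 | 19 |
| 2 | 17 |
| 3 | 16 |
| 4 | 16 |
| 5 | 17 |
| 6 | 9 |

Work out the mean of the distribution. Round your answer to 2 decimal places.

Values: 0, 1, 2, 3, 4, 5, 6
Σfx = 21×0 + 19×1 + 17×2 + 16×3 + 16×4 + 17×5 + 9×6 = 304
n = Σf = 115
Mean = 304 / 115 = 2.6435

2.64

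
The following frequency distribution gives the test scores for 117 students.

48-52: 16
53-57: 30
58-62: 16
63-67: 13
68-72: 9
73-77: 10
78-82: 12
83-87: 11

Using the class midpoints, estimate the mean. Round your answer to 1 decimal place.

Midpoints: 50, 55, 60, 65, 70, 75, 80, 85
Σfm = 16×50 + 30×55 + 16×60 + 13×65 + 9×70 + 10×75 + 12×80 + 11×85 = 7530
n = Σf = 117
Mean = 7530 / 117 = 64.3590

64.4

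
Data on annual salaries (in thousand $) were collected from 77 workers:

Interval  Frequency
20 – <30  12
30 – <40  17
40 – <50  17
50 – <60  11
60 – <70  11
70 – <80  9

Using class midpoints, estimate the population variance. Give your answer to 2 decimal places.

Midpoints: 25, 35, 45, 55, 65, 75
n = 77, Σfm = 3655, mean = 47.4675
Σfm² = 193125
Σf(m − x̄)² = Σfm² − (Σfm)²/n = 193125 − 3655²/77 = 19631.1688
Population variance = 19631.1688 / 77 = 254.9502

254.95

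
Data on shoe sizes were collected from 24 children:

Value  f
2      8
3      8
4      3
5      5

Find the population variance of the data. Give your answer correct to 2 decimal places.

1.25

Values: 2, 3, 4, 5
n = 24, Σfx = 77, mean = 3.2083
Σfx² = 277
Σf(x − x̄)² = Σfx² − (Σfx)²/n = 277 − 77²/24 = 29.9583
Population variance = 29.9583 / 24 = 1.2483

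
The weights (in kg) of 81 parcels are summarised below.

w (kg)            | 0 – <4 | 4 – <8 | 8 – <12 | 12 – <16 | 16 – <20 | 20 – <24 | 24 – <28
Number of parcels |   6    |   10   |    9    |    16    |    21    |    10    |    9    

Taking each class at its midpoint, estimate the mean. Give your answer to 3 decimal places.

Midpoints: 2, 6, 10, 14, 18, 22, 26
Σfm = 6×2 + 10×6 + 9×10 + 16×14 + 21×18 + 10×22 + 9×26 = 1218
n = Σf = 81
Mean = 1218 / 81 = 15.0370

15.037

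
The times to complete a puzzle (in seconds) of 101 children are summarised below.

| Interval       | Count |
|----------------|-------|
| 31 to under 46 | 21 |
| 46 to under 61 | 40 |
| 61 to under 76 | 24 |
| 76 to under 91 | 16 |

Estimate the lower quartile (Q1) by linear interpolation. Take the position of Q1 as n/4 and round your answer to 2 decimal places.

47.59

Cumulative frequencies: 21, 61, 85, 101
n = 101; position = n/4 = 25.25.
This falls in the class 46 to under 61: L = 46, F = 21, f = 40, h = 15.
Lower quartile ≈ 46 + ((25.25 − 21) / 40) × 15 = 47.5938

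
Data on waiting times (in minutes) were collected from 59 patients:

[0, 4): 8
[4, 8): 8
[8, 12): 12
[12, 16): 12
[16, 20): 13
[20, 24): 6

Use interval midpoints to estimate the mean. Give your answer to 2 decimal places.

Midpoints: 2, 6, 10, 14, 18, 22
Σfm = 8×2 + 8×6 + 12×10 + 12×14 + 13×18 + 6×22 = 718
n = Σf = 59
Mean = 718 / 59 = 12.1695

12.17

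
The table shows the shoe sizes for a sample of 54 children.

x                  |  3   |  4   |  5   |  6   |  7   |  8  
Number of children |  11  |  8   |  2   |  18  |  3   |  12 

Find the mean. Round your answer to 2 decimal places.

5.56

Values: 3, 4, 5, 6, 7, 8
Σfx = 11×3 + 8×4 + 2×5 + 18×6 + 3×7 + 12×8 = 300
n = Σf = 54
Mean = 300 / 54 = 5.5556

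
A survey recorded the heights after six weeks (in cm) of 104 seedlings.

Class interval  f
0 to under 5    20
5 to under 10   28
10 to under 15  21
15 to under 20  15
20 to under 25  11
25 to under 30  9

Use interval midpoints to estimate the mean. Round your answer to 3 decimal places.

Midpoints: 2.5, 7.5, 12.5, 17.5, 22.5, 27.5
Σfm = 20×2.5 + 28×7.5 + 21×12.5 + 15×17.5 + 11×22.5 + 9×27.5 = 1280
n = Σf = 104
Mean = 1280 / 104 = 12.3077

12.308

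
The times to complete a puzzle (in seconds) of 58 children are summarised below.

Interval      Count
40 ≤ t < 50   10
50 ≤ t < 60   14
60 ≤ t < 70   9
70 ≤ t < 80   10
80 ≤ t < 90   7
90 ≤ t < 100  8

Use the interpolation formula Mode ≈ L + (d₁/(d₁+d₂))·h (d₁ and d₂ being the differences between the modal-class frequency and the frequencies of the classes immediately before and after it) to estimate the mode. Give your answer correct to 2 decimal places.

54.44

Modal class: 50 ≤ t < 60 (highest frequency 14).
d₁ = 14 − 10 = 4, d₂ = 14 − 9 = 5
Mode ≈ 50 + (4/(4+5)) × 10 = 50 + 4.4444 = 54.4444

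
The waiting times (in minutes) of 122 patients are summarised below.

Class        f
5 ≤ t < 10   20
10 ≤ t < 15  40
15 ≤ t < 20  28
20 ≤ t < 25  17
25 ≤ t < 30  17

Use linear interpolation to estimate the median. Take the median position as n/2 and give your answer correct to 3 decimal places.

Cumulative frequencies: 20, 60, 88, 105, 122
n = 122; position = n/2 = 61.
This falls in the class 15 ≤ t < 20: L = 15, F = 60, f = 28, h = 5.
Median ≈ 15 + ((61 − 60) / 28) × 5 = 15.1786

15.179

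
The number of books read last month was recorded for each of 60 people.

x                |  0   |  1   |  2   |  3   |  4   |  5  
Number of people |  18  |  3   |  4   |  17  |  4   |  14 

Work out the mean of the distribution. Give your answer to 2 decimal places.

2.47

Values: 0, 1, 2, 3, 4, 5
Σfx = 18×0 + 3×1 + 4×2 + 17×3 + 4×4 + 14×5 = 148
n = Σf = 60
Mean = 148 / 60 = 2.4667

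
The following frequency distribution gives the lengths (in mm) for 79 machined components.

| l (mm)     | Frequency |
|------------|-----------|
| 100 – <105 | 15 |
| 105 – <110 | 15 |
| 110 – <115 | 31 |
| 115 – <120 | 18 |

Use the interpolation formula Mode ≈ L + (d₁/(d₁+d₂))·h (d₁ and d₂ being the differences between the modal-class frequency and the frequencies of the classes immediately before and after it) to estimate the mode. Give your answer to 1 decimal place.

112.8

Modal class: 110 – <115 (highest frequency 31).
d₁ = 31 − 15 = 16, d₂ = 31 − 18 = 13
Mode ≈ 110 + (16/(16+13)) × 5 = 110 + 2.7586 = 112.7586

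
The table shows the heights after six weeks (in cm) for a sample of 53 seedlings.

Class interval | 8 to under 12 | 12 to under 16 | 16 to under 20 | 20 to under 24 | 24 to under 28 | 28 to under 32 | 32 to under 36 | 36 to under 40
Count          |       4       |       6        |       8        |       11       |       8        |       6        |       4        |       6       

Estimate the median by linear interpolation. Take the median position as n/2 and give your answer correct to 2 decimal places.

Cumulative frequencies: 4, 10, 18, 29, 37, 43, 47, 53
n = 53; position = n/2 = 26.5.
This falls in the class 20 to under 24: L = 20, F = 18, f = 11, h = 4.
Median ≈ 20 + ((26.5 − 18) / 11) × 4 = 23.0909

23.09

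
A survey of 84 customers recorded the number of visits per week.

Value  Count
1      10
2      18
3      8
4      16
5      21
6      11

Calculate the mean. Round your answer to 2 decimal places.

Values: 1, 2, 3, 4, 5, 6
Σfx = 10×1 + 18×2 + 8×3 + 16×4 + 21×5 + 11×6 = 305
n = Σf = 84
Mean = 305 / 84 = 3.6310

3.63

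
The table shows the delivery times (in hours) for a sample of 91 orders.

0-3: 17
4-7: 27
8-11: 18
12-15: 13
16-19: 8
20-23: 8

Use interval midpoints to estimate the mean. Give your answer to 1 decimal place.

9.1

Midpoints: 1.5, 5.5, 9.5, 13.5, 17.5, 21.5
Σfm = 17×1.5 + 27×5.5 + 18×9.5 + 13×13.5 + 8×17.5 + 8×21.5 = 832.5
n = Σf = 91
Mean = 832.5 / 91 = 9.1484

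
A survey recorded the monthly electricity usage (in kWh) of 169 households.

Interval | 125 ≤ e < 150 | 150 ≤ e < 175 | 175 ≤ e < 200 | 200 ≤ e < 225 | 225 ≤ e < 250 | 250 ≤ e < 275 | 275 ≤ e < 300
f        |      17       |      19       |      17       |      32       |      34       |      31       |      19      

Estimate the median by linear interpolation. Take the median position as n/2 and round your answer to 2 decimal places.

224.61

Cumulative frequencies: 17, 36, 53, 85, 119, 150, 169
n = 169; position = n/2 = 84.5.
This falls in the class 200 ≤ e < 225: L = 200, F = 53, f = 32, h = 25.
Median ≈ 200 + ((84.5 − 53) / 32) × 25 = 224.6094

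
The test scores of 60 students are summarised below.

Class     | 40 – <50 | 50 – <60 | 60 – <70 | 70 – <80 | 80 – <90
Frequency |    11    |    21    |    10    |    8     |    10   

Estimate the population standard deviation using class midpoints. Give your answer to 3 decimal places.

Midpoints: 45, 55, 65, 75, 85
n = 60, Σfm = 3750, mean = 62.5000
Σfm² = 245300
Σf(m − x̄)² = Σfm² − (Σfm)²/n = 245300 − 3750²/60 = 10925.0000
Population variance = 10925.0000 / 60 = 182.0833
Standard deviation = √182.0833 = 13.4938

13.494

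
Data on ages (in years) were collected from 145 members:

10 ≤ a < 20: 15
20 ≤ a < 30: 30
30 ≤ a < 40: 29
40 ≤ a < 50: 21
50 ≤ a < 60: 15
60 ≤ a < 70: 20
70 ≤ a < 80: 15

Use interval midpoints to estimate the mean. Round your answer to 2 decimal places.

Midpoints: 15, 25, 35, 45, 55, 65, 75
Σfm = 15×15 + 30×25 + 29×35 + 21×45 + 15×55 + 20×65 + 15×75 = 6185
n = Σf = 145
Mean = 6185 / 145 = 42.6552

42.66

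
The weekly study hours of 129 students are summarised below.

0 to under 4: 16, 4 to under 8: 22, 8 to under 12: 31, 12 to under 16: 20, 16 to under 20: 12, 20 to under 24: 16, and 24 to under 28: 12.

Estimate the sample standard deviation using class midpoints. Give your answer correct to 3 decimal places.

Midpoints: 2, 6, 10, 14, 18, 22, 26
n = 129, Σfm = 1634, mean = 12.6667
Σfm² = 27620
Σf(m − x̄)² = Σfm² − (Σfm)²/n = 27620 − 1634²/129 = 6922.6667
Sample variance = 6922.6667 / 128 = 54.0833
Standard deviation = √54.0833 = 7.3541

7.354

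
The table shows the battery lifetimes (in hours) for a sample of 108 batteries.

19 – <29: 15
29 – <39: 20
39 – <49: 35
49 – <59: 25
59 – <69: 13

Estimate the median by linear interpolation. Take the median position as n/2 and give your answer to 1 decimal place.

44.4

Cumulative frequencies: 15, 35, 70, 95, 108
n = 108; position = n/2 = 54.
This falls in the class 39 – <49: L = 39, F = 35, f = 35, h = 10.
Median ≈ 39 + ((54 − 35) / 35) × 10 = 44.4286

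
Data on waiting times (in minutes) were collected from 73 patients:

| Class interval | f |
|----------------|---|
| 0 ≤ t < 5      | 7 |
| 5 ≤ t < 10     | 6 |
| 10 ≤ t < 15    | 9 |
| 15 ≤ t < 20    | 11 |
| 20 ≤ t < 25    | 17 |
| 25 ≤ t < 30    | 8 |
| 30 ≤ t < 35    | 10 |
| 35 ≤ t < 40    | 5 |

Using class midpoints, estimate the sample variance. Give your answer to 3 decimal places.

101.379

Midpoints: 2.5, 7.5, 12.5, 17.5, 22.5, 27.5, 32.5, 37.5
n = 73, Σfm = 1482.5, mean = 20.3082
Σfm² = 37406.25
Σf(m − x̄)² = Σfm² − (Σfm)²/n = 37406.25 − 1482.5²/73 = 7299.3151
Sample variance = 7299.3151 / 72 = 101.3794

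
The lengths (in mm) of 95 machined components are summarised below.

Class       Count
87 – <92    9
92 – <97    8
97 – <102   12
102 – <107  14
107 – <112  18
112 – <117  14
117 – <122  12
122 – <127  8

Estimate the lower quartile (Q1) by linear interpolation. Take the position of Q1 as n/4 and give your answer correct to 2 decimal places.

99.81

Cumulative frequencies: 9, 17, 29, 43, 61, 75, 87, 95
n = 95; position = n/4 = 23.75.
This falls in the class 97 – <102: L = 97, F = 17, f = 12, h = 5.
Lower quartile ≈ 97 + ((23.75 − 17) / 12) × 5 = 99.8125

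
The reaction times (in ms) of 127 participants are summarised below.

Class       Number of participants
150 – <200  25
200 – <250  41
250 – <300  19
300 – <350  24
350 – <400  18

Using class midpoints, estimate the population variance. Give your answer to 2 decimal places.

Midpoints: 175, 225, 275, 325, 375
n = 127, Σfm = 33375, mean = 262.7953
Σfm² = 9344375
Σf(m − x̄)² = Σfm² − (Σfm)²/n = 9344375 − 33375²/127 = 573582.6772
Population variance = 573582.6772 / 127 = 4516.3990

4516.40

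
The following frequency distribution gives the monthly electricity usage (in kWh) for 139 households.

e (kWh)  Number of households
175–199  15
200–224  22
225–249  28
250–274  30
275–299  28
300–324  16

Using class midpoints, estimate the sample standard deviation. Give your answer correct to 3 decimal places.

Midpoints: 187, 212, 237, 262, 287, 312
n = 139, Σfm = 34993, mean = 251.7482
Σfm² = 9009191
Σf(m − x̄)² = Σfm² − (Σfm)²/n = 9009191 − 34993²/139 = 199766.1871
Sample variance = 199766.1871 / 138 = 1447.5811
Standard deviation = √1447.5811 = 38.0471

38.047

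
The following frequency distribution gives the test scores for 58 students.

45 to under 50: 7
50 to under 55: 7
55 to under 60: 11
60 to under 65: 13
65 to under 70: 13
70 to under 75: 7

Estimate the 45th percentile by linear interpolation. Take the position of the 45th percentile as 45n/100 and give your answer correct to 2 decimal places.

Cumulative frequencies: 7, 14, 25, 38, 51, 58
n = 58; position = 45n/100 = 26.1.
This falls in the class 60 to under 65: L = 60, F = 25, f = 13, h = 5.
45th percentile ≈ 60 + ((26.1 − 25) / 13) × 5 = 60.4231

60.42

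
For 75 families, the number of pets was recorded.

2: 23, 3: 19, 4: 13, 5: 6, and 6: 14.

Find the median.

3

Cumulative frequencies: 23, 42, 55, 61, 75
n = 75, so the median is the value in position (n+1)/2 = 38.
Position 38 falls at value 3.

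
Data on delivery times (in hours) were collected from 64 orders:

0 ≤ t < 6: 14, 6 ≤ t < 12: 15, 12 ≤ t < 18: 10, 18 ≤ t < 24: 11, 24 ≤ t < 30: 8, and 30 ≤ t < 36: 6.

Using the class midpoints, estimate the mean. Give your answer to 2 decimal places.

15.19

Midpoints: 3, 9, 15, 21, 27, 33
Σfm = 14×3 + 15×9 + 10×15 + 11×21 + 8×27 + 6×33 = 972
n = Σf = 64
Mean = 972 / 64 = 15.1875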